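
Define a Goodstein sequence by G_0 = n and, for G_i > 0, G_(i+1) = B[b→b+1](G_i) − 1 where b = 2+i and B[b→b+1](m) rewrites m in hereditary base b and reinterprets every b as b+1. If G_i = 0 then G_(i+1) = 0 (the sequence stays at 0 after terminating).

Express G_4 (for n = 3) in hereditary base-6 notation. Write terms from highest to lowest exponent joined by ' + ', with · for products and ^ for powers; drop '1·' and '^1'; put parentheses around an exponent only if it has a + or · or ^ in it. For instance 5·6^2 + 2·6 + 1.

G_0=3  [base 2] 2 + 1  →[2↦3]→  3 + 1 = 4  −1 ⇒ G_1=3
G_1=3  [base 3] 3  →[3↦4]→  4 = 4  −1 ⇒ G_2=3
G_2=3  [base 4] 3  →[4↦5]→  3 = 3  −1 ⇒ G_3=2
G_3=2  [base 5] 2  →[5↦6]→  2 = 2  −1 ⇒ G_4=1
G_4=1  [base 6] 1  →[6↦7]→  1 = 1  −1 ⇒ G_5=0

1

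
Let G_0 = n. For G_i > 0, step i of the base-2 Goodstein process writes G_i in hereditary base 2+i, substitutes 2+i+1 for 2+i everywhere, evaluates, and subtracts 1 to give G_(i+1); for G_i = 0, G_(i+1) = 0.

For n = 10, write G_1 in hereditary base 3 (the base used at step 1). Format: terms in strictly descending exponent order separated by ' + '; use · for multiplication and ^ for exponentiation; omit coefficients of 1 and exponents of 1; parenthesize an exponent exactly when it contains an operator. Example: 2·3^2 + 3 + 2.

10 —HB2→ 2^(2 + 1) + 2 —bump→ 3^(3 + 1) + 3 = 84 —(−1)→ 83
83 —HB3→ 3^(3 + 1) + 2 —bump→ 4^(4 + 1) + 2 = 1026 —(−1)→ 1025

3^(3 + 1) + 2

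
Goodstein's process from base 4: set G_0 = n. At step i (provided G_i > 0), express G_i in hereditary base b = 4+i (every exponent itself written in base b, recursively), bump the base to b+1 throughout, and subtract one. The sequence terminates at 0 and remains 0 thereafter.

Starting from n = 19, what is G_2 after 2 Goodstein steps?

37

G_0=19  [base 4] 4^2 + 3  →[4↦5]→  5^2 + 3 = 28  −1 ⇒ G_1=27
G_1=27  [base 5] 5^2 + 2  →[5↦6]→  6^2 + 2 = 38  −1 ⇒ G_2=37
G_2=37  [base 6] 6^2 + 1  →[6↦7]→  7^2 + 1 = 50  −1 ⇒ G_3=49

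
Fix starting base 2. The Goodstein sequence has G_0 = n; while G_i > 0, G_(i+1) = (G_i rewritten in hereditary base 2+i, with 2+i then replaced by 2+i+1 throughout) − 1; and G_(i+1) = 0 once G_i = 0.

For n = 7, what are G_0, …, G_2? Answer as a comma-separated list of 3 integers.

7, 30, 259

base 2: 7 = 2^2 + 2 + 1; at 3: 3^3 + 3 + 1 = 31; next = 30
base 3: 30 = 3^3 + 3; at 4: 4^4 + 4 = 260; next = 259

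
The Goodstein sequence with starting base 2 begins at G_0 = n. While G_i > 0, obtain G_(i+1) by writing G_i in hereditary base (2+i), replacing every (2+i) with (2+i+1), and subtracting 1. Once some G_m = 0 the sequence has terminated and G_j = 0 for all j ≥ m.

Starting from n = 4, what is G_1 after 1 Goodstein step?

26

[0] 4 ≡ 2^2 (base 2). Lift 3: 27. −1: 26.
[1] 26 ≡ 2·3^2 + 2·3 + 2 (base 3). Lift 4: 42. −1: 41.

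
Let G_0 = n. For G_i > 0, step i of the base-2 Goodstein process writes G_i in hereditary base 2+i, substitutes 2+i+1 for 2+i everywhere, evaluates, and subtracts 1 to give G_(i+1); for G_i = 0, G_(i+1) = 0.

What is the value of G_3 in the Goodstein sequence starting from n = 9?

9842

step 0: 9 = 2^(2 + 1) + 1; sub 3 for 2: 3^(3 + 1) + 1; = 82; G_1 = 82−1 = 81
step 1: 81 = 3^(3 + 1); sub 4 for 3: 4^(4 + 1); = 1024; G_2 = 1024−1 = 1023
step 2: 1023 = 3·4^4 + 3·4^3 + 3·4^2 + 3·4 + 3; sub 5 for 4: 3·5^5 + 3·5^3 + 3·5^2 + 3·5 + 3; = 9843; G_3 = 9843−1 = 9842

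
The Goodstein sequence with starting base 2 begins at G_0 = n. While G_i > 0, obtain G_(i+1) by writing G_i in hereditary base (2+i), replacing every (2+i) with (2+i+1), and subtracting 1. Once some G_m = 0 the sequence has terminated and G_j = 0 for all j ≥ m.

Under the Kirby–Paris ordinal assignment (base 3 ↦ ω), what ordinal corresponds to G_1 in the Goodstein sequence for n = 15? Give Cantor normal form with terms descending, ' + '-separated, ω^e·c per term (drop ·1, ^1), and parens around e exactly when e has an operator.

15 —HB2→ 2^(2 + 1) + 2^2 + 2 + 1 —bump→ 3^(3 + 1) + 3^3 + 3 + 1 = 112 —(−1)→ 111
111 —HB3→ 3^(3 + 1) + 3^3 + 3 —bump→ 4^(4 + 1) + 4^4 + 4 = 1284 —(−1)→ 1283

ω^(ω + 1) + ω^ω + ω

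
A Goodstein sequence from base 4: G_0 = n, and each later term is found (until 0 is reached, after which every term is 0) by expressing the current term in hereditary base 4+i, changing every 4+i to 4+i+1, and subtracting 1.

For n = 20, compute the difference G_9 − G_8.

8

[0] 20 ≡ 4^2 + 4 (base 4). Lift 5: 30. −1: 29.
[1] 29 ≡ 5^2 + 4 (base 5). Lift 6: 40. −1: 39.
[2] 39 ≡ 6^2 + 3 (base 6). Lift 7: 52. −1: 51.
[3] 51 ≡ 7^2 + 2 (base 7). Lift 8: 66. −1: 65.
[4] 65 ≡ 8^2 + 1 (base 8). Lift 9: 82. −1: 81.
[5] 81 ≡ 9^2 (base 9). Lift 10: 100. −1: 99.
[6] 99 ≡ 9·10 + 9 (base 10). Lift 11: 108. −1: 107.
[7] 107 ≡ 9·11 + 8 (base 11). Lift 12: 116. −1: 115.
[8] 115 ≡ 9·12 + 7 (base 12). Lift 13: 124. −1: 123.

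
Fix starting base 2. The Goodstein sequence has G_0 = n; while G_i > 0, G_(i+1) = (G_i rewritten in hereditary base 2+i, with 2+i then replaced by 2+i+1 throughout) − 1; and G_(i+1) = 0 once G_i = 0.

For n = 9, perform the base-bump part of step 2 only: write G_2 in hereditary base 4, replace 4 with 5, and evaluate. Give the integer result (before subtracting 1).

G_0=9  [base 2] 2^(2 + 1) + 1  →[2↦3]→  3^(3 + 1) + 1 = 82  −1 ⇒ G_1=81
G_1=81  [base 3] 3^(3 + 1)  →[3↦4]→  4^(4 + 1) = 1024  −1 ⇒ G_2=1023
G_2=1023  [base 4] 3·4^4 + 3·4^3 + 3·4^2 + 3·4 + 3  →[4↦5]→  3·5^5 + 3·5^3 + 3·5^2 + 3·5 + 3 = 9843  −1 ⇒ G_3=9842

9843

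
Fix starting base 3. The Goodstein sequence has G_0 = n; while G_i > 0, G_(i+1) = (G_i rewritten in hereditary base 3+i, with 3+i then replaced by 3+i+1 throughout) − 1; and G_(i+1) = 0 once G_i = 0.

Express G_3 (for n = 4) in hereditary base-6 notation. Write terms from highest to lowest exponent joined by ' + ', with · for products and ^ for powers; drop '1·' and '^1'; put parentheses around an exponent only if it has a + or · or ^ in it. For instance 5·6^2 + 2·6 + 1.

[0] 4 ≡ 3 + 1 (base 3). Lift 4: 5. −1: 4.
[1] 4 ≡ 4 (base 4). Lift 5: 5. −1: 4.
[2] 4 ≡ 4 (base 5). Lift 6: 4. −1: 3.
[3] 3 ≡ 3 (base 6). Lift 7: 3. −1: 2.

3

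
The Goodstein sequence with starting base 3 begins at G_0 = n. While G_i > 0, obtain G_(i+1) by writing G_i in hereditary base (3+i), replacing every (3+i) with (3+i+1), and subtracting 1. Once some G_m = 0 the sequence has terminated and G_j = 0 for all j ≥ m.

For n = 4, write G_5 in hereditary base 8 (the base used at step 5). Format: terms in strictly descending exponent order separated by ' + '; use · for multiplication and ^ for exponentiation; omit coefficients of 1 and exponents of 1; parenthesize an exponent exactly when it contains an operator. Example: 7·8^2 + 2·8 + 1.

1

[0] 4 ≡ 3 + 1 (base 3). Lift 4: 5. −1: 4.
[1] 4 ≡ 4 (base 4). Lift 5: 5. −1: 4.
[2] 4 ≡ 4 (base 5). Lift 6: 4. −1: 3.
[3] 3 ≡ 3 (base 6). Lift 7: 3. −1: 2.
[4] 2 ≡ 2 (base 7). Lift 8: 2. −1: 1.
[5] 1 ≡ 1 (base 8). Lift 9: 1. −1: 0.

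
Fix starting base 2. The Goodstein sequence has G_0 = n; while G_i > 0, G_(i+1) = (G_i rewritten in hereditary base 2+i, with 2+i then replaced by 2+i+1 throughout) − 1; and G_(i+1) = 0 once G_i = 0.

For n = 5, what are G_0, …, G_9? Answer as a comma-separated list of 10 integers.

5, 27, 255, 467, 775, 1197, 1751, 2454, 3325, 4382

base 2: 5 = 2^2 + 1; at 3: 3^3 + 1 = 28; next = 27
base 3: 27 = 3^3; at 4: 4^4 = 256; next = 255
base 4: 255 = 3·4^3 + 3·4^2 + 3·4 + 3; at 5: 3·5^3 + 3·5^2 + 3·5 + 3 = 468; next = 467
base 5: 467 = 3·5^3 + 3·5^2 + 3·5 + 2; at 6: 3·6^3 + 3·6^2 + 3·6 + 2 = 776; next = 775
base 6: 775 = 3·6^3 + 3·6^2 + 3·6 + 1; at 7: 3·7^3 + 3·7^2 + 3·7 + 1 = 1198; next = 1197
base 7: 1197 = 3·7^3 + 3·7^2 + 3·7; at 8: 3·8^3 + 3·8^2 + 3·8 = 1752; next = 1751
base 8: 1751 = 3·8^3 + 3·8^2 + 2·8 + 7; at 9: 3·9^3 + 3·9^2 + 2·9 + 7 = 2455; next = 2454
base 9: 2454 = 3·9^3 + 3·9^2 + 2·9 + 6; at 10: 3·10^3 + 3·10^2 + 2·10 + 6 = 3326; next = 3325
base 10: 3325 = 3·10^3 + 3·10^2 + 2·10 + 5; at 11: 3·11^3 + 3·11^2 + 2·11 + 5 = 4383; next = 4382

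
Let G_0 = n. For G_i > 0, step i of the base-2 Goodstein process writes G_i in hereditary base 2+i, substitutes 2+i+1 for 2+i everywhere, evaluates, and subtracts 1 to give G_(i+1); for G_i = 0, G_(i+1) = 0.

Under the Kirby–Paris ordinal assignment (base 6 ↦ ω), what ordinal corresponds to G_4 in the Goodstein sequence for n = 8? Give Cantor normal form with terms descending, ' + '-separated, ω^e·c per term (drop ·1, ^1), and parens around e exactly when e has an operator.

base 2: 8 = 2^(2 + 1); at 3: 3^(3 + 1) = 81; next = 80
base 3: 80 = 2·3^3 + 2·3^2 + 2·3 + 2; at 4: 2·4^4 + 2·4^2 + 2·4 + 2 = 554; next = 553
base 4: 553 = 2·4^4 + 2·4^2 + 2·4 + 1; at 5: 2·5^5 + 2·5^2 + 2·5 + 1 = 6311; next = 6310
base 5: 6310 = 2·5^5 + 2·5^2 + 2·5; at 6: 2·6^6 + 2·6^2 + 2·6 = 93396; next = 93395
base 6: 93395 = 2·6^6 + 2·6^2 + 6 + 5; at 7: 2·7^7 + 2·7^2 + 7 + 5 = 1647196; next = 1647195

ω^ω·2 + ω^2·2 + ω + 5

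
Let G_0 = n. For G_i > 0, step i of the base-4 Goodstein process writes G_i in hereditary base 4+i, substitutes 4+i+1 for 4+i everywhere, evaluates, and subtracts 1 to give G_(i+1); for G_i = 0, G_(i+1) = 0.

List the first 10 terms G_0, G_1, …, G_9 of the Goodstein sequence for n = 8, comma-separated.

G_0=8  [base 4] 2·4  →[4↦5]→  2·5 = 10  −1 ⇒ G_1=9
G_1=9  [base 5] 5 + 4  →[5↦6]→  6 + 4 = 10  −1 ⇒ G_2=9
G_2=9  [base 6] 6 + 3  →[6↦7]→  7 + 3 = 10  −1 ⇒ G_3=9
G_3=9  [base 7] 7 + 2  →[7↦8]→  8 + 2 = 10  −1 ⇒ G_4=9
G_4=9  [base 8] 8 + 1  →[8↦9]→  9 + 1 = 10  −1 ⇒ G_5=9
G_5=9  [base 9] 9  →[9↦10]→  10 = 10  −1 ⇒ G_6=9
G_6=9  [base 10] 9  →[10↦11]→  9 = 9  −1 ⇒ G_7=8
G_7=8  [base 11] 8  →[11↦12]→  8 = 8  −1 ⇒ G_8=7
G_8=7  [base 12] 7  →[12↦13]→  7 = 7  −1 ⇒ G_9=6

8, 9, 9, 9, 9, 9, 9, 8, 7, 6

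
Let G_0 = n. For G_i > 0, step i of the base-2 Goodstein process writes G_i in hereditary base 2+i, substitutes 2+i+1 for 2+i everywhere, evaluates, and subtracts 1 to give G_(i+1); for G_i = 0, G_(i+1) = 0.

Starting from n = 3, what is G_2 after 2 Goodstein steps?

[0] 3 ≡ 2 + 1 (base 2). Lift 3: 4. −1: 3.
[1] 3 ≡ 3 (base 3). Lift 4: 4. −1: 3.
[2] 3 ≡ 3 (base 4). Lift 5: 3. −1: 2.

3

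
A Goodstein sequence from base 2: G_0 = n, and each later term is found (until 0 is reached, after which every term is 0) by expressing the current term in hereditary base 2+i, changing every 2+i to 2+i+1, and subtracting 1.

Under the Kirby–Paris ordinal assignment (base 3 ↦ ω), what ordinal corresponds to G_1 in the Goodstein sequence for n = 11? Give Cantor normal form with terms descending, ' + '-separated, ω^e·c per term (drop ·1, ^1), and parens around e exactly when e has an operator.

ω^(ω + 1) + ω

step 0: 11 = 2^(2 + 1) + 2 + 1; sub 3 for 2: 3^(3 + 1) + 3 + 1; = 85; G_1 = 85−1 = 84
step 1: 84 = 3^(3 + 1) + 3; sub 4 for 3: 4^(4 + 1) + 4; = 1028; G_2 = 1028−1 = 1027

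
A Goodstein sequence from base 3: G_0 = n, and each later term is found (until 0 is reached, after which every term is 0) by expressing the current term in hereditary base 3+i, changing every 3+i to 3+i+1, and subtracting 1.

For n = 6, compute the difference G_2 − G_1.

0

(0) 6|_3 = 2·3 ↦ 2·4|_4 = 8 ⇒ 7
(1) 7|_4 = 4 + 3 ↦ 5 + 3|_5 = 8 ⇒ 7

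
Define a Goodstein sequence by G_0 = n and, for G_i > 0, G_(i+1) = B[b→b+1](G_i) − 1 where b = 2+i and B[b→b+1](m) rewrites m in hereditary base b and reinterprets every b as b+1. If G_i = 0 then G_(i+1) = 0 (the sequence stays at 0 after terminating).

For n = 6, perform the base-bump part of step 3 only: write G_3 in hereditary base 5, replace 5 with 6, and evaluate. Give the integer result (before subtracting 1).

base 2: 6 = 2^2 + 2; at 3: 3^3 + 3 = 30; next = 29
base 3: 29 = 3^3 + 2; at 4: 4^4 + 2 = 258; next = 257
base 4: 257 = 4^4 + 1; at 5: 5^5 + 1 = 3126; next = 3125
base 5: 3125 = 5^5; at 6: 6^6 = 46656; next = 46655

46656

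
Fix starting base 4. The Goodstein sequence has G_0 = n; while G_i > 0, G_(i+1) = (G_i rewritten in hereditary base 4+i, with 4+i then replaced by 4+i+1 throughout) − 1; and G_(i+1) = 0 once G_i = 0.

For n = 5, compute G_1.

5 —HB4→ 4 + 1 —bump→ 5 + 1 = 6 —(−1)→ 5
5 —HB5→ 5 —bump→ 6 = 6 —(−1)→ 5

5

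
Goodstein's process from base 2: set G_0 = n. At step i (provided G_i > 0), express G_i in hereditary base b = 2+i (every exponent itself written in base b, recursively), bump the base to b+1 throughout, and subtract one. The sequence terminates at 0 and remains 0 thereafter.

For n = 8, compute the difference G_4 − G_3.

87085

i=0: 8 = 2^(2 + 1) (b=2); 2→3: 3^(3 + 1) = 81; 81−1 = 80
i=1: 80 = 2·3^3 + 2·3^2 + 2·3 + 2 (b=3); 3→4: 2·4^4 + 2·4^2 + 2·4 + 2 = 554; 554−1 = 553
i=2: 553 = 2·4^4 + 2·4^2 + 2·4 + 1 (b=4); 4→5: 2·5^5 + 2·5^2 + 2·5 + 1 = 6311; 6311−1 = 6310
i=3: 6310 = 2·5^5 + 2·5^2 + 2·5 (b=5); 5→6: 2·6^6 + 2·6^2 + 2·6 = 93396; 93396−1 = 93395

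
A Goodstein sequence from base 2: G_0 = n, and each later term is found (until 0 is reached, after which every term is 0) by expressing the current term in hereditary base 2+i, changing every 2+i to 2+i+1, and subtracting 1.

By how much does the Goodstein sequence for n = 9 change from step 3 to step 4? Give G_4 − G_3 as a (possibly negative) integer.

130901

9 —HB2→ 2^(2 + 1) + 1 —bump→ 3^(3 + 1) + 1 = 82 —(−1)→ 81
81 —HB3→ 3^(3 + 1) —bump→ 4^(4 + 1) = 1024 —(−1)→ 1023
1023 —HB4→ 3·4^4 + 3·4^3 + 3·4^2 + 3·4 + 3 —bump→ 3·5^5 + 3·5^3 + 3·5^2 + 3·5 + 3 = 9843 —(−1)→ 9842
9842 —HB5→ 3·5^5 + 3·5^3 + 3·5^2 + 3·5 + 2 —bump→ 3·6^6 + 3·6^3 + 3·6^2 + 3·6 + 2 = 140744 —(−1)→ 140743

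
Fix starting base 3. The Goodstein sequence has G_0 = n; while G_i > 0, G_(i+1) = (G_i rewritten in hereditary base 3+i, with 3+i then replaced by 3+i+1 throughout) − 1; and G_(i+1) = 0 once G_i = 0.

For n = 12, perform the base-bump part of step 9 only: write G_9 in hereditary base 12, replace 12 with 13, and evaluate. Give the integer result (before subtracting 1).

[0] 12 ≡ 3^2 + 3 (base 3). Lift 4: 20. −1: 19.
[1] 19 ≡ 4^2 + 3 (base 4). Lift 5: 28. −1: 27.
[2] 27 ≡ 5^2 + 2 (base 5). Lift 6: 38. −1: 37.
[3] 37 ≡ 6^2 + 1 (base 6). Lift 7: 50. −1: 49.
[4] 49 ≡ 7^2 (base 7). Lift 8: 64. −1: 63.
[5] 63 ≡ 7·8 + 7 (base 8). Lift 9: 70. −1: 69.
[6] 69 ≡ 7·9 + 6 (base 9). Lift 10: 76. −1: 75.
[7] 75 ≡ 7·10 + 5 (base 10). Lift 11: 82. −1: 81.
[8] 81 ≡ 7·11 + 4 (base 11). Lift 12: 88. −1: 87.

94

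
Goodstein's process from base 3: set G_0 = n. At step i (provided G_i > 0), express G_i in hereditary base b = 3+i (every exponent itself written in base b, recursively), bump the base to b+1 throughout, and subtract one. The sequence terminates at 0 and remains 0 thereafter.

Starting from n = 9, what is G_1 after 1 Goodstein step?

15

9 —HB3→ 3^2 —bump→ 4^2 = 16 —(−1)→ 15
15 —HB4→ 3·4 + 3 —bump→ 3·5 + 3 = 18 —(−1)→ 17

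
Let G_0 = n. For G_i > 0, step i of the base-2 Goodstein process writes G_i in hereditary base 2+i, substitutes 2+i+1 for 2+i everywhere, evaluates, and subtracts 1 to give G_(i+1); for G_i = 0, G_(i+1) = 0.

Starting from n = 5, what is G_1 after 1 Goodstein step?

27

5 —HB2→ 2^2 + 1 —bump→ 3^3 + 1 = 28 —(−1)→ 27
27 —HB3→ 3^3 —bump→ 4^4 = 256 —(−1)→ 255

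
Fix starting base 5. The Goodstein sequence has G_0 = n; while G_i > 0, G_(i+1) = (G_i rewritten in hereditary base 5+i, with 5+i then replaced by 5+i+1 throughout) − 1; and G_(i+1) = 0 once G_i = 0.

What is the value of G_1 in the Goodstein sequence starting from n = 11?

12

G_0 = 11. HB_5(11) = 2·5 + 1. Bump = 13. G_1 = 12.
G_1 = 12. HB_6(12) = 2·6. Bump = 14. G_2 = 13.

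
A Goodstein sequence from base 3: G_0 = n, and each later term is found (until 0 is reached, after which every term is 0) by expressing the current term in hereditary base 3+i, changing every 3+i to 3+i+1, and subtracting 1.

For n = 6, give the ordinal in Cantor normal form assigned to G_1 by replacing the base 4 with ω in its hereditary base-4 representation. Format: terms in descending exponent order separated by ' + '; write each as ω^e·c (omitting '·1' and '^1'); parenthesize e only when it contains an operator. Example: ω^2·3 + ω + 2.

G_0 = 6. HB_3(6) = 2·3. Bump = 8. G_1 = 7.
G_1 = 7. HB_4(7) = 4 + 3. Bump = 8. G_2 = 7.

ω + 3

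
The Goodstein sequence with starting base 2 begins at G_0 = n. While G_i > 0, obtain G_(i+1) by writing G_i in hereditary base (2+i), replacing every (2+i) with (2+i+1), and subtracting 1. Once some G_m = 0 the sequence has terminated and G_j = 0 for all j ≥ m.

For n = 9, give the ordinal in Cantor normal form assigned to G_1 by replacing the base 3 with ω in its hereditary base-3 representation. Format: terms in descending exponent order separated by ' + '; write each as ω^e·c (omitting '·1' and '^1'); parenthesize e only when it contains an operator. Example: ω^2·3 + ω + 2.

ω^(ω + 1)

base 2: 9 = 2^(2 + 1) + 1; at 3: 3^(3 + 1) + 1 = 82; next = 81
base 3: 81 = 3^(3 + 1); at 4: 4^(4 + 1) = 1024; next = 1023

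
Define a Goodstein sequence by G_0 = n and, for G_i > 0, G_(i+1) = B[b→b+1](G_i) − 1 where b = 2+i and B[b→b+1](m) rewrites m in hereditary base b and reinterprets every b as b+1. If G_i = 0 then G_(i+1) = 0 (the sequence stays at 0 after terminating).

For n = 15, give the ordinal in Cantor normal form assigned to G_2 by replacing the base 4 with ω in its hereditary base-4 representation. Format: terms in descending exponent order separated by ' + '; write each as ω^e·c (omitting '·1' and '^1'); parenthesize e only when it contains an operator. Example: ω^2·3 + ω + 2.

ω^(ω + 1) + ω^ω + 3

step 0: 15 = 2^(2 + 1) + 2^2 + 2 + 1; sub 3 for 2: 3^(3 + 1) + 3^3 + 3 + 1; = 112; G_1 = 112−1 = 111
step 1: 111 = 3^(3 + 1) + 3^3 + 3; sub 4 for 3: 4^(4 + 1) + 4^4 + 4; = 1284; G_2 = 1284−1 = 1283
step 2: 1283 = 4^(4 + 1) + 4^4 + 3; sub 5 for 4: 5^(5 + 1) + 5^5 + 3; = 18753; G_3 = 18753−1 = 18752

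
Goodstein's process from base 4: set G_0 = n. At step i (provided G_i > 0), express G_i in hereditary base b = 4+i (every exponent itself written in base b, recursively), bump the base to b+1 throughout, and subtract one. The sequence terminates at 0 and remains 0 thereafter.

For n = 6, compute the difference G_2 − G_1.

0

step 0: 6 = 4 + 2; sub 5 for 4: 5 + 2; = 7; G_1 = 7−1 = 6
step 1: 6 = 5 + 1; sub 6 for 5: 6 + 1; = 7; G_2 = 7−1 = 6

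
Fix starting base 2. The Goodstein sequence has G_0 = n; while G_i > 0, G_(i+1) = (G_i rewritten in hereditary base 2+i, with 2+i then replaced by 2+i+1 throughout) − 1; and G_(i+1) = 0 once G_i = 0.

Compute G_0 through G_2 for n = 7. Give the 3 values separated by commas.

G_0 = 7. HB_2(7) = 2^2 + 2 + 1. Bump = 31. G_1 = 30.
G_1 = 30. HB_3(30) = 3^3 + 3. Bump = 260. G_2 = 259.

7, 30, 259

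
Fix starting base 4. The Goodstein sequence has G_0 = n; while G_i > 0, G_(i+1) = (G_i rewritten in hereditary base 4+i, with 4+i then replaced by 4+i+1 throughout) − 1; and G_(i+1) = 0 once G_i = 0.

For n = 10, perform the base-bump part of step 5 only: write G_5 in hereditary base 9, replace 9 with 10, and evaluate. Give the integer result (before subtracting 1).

(0) 10|_4 = 2·4 + 2 ↦ 2·5 + 2|_5 = 12 ⇒ 11
(1) 11|_5 = 2·5 + 1 ↦ 2·6 + 1|_6 = 13 ⇒ 12
(2) 12|_6 = 2·6 ↦ 2·7|_7 = 14 ⇒ 13
(3) 13|_7 = 7 + 6 ↦ 8 + 6|_8 = 14 ⇒ 13
(4) 13|_8 = 8 + 5 ↦ 9 + 5|_9 = 14 ⇒ 13

14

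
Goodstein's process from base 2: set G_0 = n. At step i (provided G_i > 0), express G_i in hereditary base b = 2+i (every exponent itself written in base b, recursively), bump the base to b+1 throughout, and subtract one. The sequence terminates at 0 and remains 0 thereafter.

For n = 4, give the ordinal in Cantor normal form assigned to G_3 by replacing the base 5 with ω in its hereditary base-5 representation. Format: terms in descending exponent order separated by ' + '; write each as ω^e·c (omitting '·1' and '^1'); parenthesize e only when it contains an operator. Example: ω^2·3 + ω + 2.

ω^2·2 + ω·2

(0) 4|_2 = 2^2 ↦ 3^3|_3 = 27 ⇒ 26
(1) 26|_3 = 2·3^2 + 2·3 + 2 ↦ 2·4^2 + 2·4 + 2|_4 = 42 ⇒ 41
(2) 41|_4 = 2·4^2 + 2·4 + 1 ↦ 2·5^2 + 2·5 + 1|_5 = 61 ⇒ 60
(3) 60|_5 = 2·5^2 + 2·5 ↦ 2·6^2 + 2·6|_6 = 84 ⇒ 83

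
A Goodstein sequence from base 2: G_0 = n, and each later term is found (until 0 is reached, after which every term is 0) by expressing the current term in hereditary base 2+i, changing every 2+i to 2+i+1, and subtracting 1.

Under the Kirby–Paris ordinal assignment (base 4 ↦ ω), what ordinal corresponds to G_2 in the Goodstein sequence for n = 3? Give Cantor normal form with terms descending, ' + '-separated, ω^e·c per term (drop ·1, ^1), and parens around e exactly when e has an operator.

[0] 3 ≡ 2 + 1 (base 2). Lift 3: 4. −1: 3.
[1] 3 ≡ 3 (base 3). Lift 4: 4. −1: 3.
[2] 3 ≡ 3 (base 4). Lift 5: 3. −1: 2.

3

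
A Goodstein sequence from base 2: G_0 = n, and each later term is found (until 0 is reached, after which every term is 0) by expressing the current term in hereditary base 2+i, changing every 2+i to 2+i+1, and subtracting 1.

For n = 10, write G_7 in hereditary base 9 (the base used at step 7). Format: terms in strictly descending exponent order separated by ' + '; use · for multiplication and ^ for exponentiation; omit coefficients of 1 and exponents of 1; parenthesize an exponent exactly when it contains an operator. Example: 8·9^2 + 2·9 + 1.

G_0=10  [base 2] 2^(2 + 1) + 2  →[2↦3]→  3^(3 + 1) + 3 = 84  −1 ⇒ G_1=83
G_1=83  [base 3] 3^(3 + 1) + 2  →[3↦4]→  4^(4 + 1) + 2 = 1026  −1 ⇒ G_2=1025
G_2=1025  [base 4] 4^(4 + 1) + 1  →[4↦5]→  5^(5 + 1) + 1 = 15626  −1 ⇒ G_3=15625
G_3=15625  [base 5] 5^(5 + 1)  →[5↦6]→  6^(6 + 1) = 279936  −1 ⇒ G_4=279935
G_4=279935  [base 6] 5·6^6 + 5·6^5 + 5·6^4 + 5·6^3 + 5·6^2 + 5·6 + 5  →[6↦7]→  5·7^7 + 5·7^5 + 5·7^4 + 5·7^3 + 5·7^2 + 5·7 + 5 = 4215755  −1 ⇒ G_5=4215754
G_5=4215754  [base 7] 5·7^7 + 5·7^5 + 5·7^4 + 5·7^3 + 5·7^2 + 5·7 + 4  →[7↦8]→  5·8^8 + 5·8^5 + 5·8^4 + 5·8^3 + 5·8^2 + 5·8 + 4 = 84073324  −1 ⇒ G_6=84073323
G_6=84073323  [base 8] 5·8^8 + 5·8^5 + 5·8^4 + 5·8^3 + 5·8^2 + 5·8 + 3  →[8↦9]→  5·9^9 + 5·9^5 + 5·9^4 + 5·9^3 + 5·9^2 + 5·9 + 3 = 1937434593  −1 ⇒ G_7=1937434592
G_7=1937434592  [base 9] 5·9^9 + 5·9^5 + 5·9^4 + 5·9^3 + 5·9^2 + 5·9 + 2  →[9↦10]→  5·10^10 + 5·10^5 + 5·10^4 + 5·10^3 + 5·10^2 + 5·10 + 2 = 50000555552  −1 ⇒ G_8=50000555551

5·9^9 + 5·9^5 + 5·9^4 + 5·9^3 + 5·9^2 + 5·9 + 2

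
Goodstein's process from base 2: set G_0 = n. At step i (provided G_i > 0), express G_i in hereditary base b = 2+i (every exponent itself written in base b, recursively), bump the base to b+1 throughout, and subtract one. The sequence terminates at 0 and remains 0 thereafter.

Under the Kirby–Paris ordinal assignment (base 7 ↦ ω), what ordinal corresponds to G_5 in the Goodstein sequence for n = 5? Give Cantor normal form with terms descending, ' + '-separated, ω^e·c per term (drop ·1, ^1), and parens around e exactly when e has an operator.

ω^3·3 + ω^2·3 + ω·3

step 0: 5 = 2^2 + 1; sub 3 for 2: 3^3 + 1; = 28; G_1 = 28−1 = 27
step 1: 27 = 3^3; sub 4 for 3: 4^4; = 256; G_2 = 256−1 = 255
step 2: 255 = 3·4^3 + 3·4^2 + 3·4 + 3; sub 5 for 4: 3·5^3 + 3·5^2 + 3·5 + 3; = 468; G_3 = 468−1 = 467
step 3: 467 = 3·5^3 + 3·5^2 + 3·5 + 2; sub 6 for 5: 3·6^3 + 3·6^2 + 3·6 + 2; = 776; G_4 = 776−1 = 775
step 4: 775 = 3·6^3 + 3·6^2 + 3·6 + 1; sub 7 for 6: 3·7^3 + 3·7^2 + 3·7 + 1; = 1198; G_5 = 1198−1 = 1197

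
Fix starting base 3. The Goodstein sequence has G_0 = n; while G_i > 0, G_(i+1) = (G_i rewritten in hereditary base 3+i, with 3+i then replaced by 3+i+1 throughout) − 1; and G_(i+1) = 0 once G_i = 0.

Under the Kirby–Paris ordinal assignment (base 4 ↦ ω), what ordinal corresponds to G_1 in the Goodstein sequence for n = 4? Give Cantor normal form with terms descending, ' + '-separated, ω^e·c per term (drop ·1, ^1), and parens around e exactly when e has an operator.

i=0: 4 = 3 + 1 (b=3); 3→4: 4 + 1 = 5; 5−1 = 4
i=1: 4 = 4 (b=4); 4→5: 5 = 5; 5−1 = 4

ω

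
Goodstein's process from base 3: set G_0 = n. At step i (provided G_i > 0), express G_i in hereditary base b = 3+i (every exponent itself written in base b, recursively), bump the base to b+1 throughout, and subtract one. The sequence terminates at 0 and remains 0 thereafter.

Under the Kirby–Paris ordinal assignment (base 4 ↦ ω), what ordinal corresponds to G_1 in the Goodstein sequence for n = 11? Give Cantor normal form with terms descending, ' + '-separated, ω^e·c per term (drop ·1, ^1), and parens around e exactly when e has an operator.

ω^2 + 1

G_0=11  [base 3] 3^2 + 2  →[3↦4]→  4^2 + 2 = 18  −1 ⇒ G_1=17
G_1=17  [base 4] 4^2 + 1  →[4↦5]→  5^2 + 1 = 26  −1 ⇒ G_2=25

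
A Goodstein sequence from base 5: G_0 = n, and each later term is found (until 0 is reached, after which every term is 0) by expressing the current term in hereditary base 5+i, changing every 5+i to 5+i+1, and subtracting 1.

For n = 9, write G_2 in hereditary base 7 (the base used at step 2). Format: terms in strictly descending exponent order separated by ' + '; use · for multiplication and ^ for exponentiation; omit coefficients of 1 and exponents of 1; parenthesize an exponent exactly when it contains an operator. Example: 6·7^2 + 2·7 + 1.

G_0=9  [base 5] 5 + 4  →[5↦6]→  6 + 4 = 10  −1 ⇒ G_1=9
G_1=9  [base 6] 6 + 3  →[6↦7]→  7 + 3 = 10  −1 ⇒ G_2=9

7 + 2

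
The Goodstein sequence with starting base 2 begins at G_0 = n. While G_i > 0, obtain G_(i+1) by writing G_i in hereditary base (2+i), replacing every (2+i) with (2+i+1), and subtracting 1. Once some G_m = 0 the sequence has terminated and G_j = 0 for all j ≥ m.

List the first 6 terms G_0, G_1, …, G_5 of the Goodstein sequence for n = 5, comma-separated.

G_0=5  [base 2] 2^2 + 1  →[2↦3]→  3^3 + 1 = 28  −1 ⇒ G_1=27
G_1=27  [base 3] 3^3  →[3↦4]→  4^4 = 256  −1 ⇒ G_2=255
G_2=255  [base 4] 3·4^3 + 3·4^2 + 3·4 + 3  →[4↦5]→  3·5^3 + 3·5^2 + 3·5 + 3 = 468  −1 ⇒ G_3=467
G_3=467  [base 5] 3·5^3 + 3·5^2 + 3·5 + 2  →[5↦6]→  3·6^3 + 3·6^2 + 3·6 + 2 = 776  −1 ⇒ G_4=775
G_4=775  [base 6] 3·6^3 + 3·6^2 + 3·6 + 1  →[6↦7]→  3·7^3 + 3·7^2 + 3·7 + 1 = 1198  −1 ⇒ G_5=1197

5, 27, 255, 467, 775, 1197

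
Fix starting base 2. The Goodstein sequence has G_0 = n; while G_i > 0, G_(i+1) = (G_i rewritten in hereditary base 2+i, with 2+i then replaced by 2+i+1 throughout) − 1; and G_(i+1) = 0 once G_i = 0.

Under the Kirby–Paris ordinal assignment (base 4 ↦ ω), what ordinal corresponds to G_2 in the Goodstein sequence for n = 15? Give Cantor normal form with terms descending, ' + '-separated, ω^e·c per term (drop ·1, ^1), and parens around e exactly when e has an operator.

ω^(ω + 1) + ω^ω + 3

[0] 15 ≡ 2^(2 + 1) + 2^2 + 2 + 1 (base 2). Lift 3: 112. −1: 111.
[1] 111 ≡ 3^(3 + 1) + 3^3 + 3 (base 3). Lift 4: 1284. −1: 1283.
[2] 1283 ≡ 4^(4 + 1) + 4^4 + 3 (base 4). Lift 5: 18753. −1: 18752.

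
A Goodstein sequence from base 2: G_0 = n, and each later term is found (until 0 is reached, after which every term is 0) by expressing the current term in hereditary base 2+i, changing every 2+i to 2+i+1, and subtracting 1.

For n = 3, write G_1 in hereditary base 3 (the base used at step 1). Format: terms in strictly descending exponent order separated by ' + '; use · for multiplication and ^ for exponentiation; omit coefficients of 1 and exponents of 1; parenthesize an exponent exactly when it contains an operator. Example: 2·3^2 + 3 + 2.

3

[0] 3 ≡ 2 + 1 (base 2). Lift 3: 4. −1: 3.
[1] 3 ≡ 3 (base 3). Lift 4: 4. −1: 3.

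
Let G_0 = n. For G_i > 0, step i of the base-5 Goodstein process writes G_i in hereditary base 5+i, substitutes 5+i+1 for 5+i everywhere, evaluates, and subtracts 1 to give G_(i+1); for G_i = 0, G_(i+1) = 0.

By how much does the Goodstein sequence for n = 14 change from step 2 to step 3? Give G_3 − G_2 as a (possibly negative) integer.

14 —HB5→ 2·5 + 4 —bump→ 2·6 + 4 = 16 —(−1)→ 15
15 —HB6→ 2·6 + 3 —bump→ 2·7 + 3 = 17 —(−1)→ 16
16 —HB7→ 2·7 + 2 —bump→ 2·8 + 2 = 18 —(−1)→ 17

1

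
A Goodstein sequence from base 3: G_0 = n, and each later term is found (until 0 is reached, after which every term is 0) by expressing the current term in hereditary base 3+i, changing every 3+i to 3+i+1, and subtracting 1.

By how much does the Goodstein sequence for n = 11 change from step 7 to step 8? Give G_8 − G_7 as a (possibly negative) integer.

4

base 3: 11 = 3^2 + 2; at 4: 4^2 + 2 = 18; next = 17
base 4: 17 = 4^2 + 1; at 5: 5^2 + 1 = 26; next = 25
base 5: 25 = 5^2; at 6: 6^2 = 36; next = 35
base 6: 35 = 5·6 + 5; at 7: 5·7 + 5 = 40; next = 39
base 7: 39 = 5·7 + 4; at 8: 5·8 + 4 = 44; next = 43
base 8: 43 = 5·8 + 3; at 9: 5·9 + 3 = 48; next = 47
base 9: 47 = 5·9 + 2; at 10: 5·10 + 2 = 52; next = 51
base 10: 51 = 5·10 + 1; at 11: 5·11 + 1 = 56; next = 55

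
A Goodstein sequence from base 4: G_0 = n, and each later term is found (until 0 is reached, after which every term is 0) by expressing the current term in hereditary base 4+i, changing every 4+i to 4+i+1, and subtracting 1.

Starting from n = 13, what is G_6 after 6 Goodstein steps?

21

G_0 = 13. HB_4(13) = 3·4 + 1. Bump = 16. G_1 = 15.
G_1 = 15. HB_5(15) = 3·5. Bump = 18. G_2 = 17.
G_2 = 17. HB_6(17) = 2·6 + 5. Bump = 19. G_3 = 18.
G_3 = 18. HB_7(18) = 2·7 + 4. Bump = 20. G_4 = 19.
G_4 = 19. HB_8(19) = 2·8 + 3. Bump = 21. G_5 = 20.
G_5 = 20. HB_9(20) = 2·9 + 2. Bump = 22. G_6 = 21.
G_6 = 21. HB_10(21) = 2·10 + 1. Bump = 23. G_7 = 22.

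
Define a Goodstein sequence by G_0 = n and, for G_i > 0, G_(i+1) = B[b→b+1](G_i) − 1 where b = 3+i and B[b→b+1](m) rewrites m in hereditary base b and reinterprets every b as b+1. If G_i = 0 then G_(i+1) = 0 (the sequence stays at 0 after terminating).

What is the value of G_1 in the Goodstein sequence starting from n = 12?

19

base 3: 12 = 3^2 + 3; at 4: 4^2 + 4 = 20; next = 19
base 4: 19 = 4^2 + 3; at 5: 5^2 + 3 = 28; next = 27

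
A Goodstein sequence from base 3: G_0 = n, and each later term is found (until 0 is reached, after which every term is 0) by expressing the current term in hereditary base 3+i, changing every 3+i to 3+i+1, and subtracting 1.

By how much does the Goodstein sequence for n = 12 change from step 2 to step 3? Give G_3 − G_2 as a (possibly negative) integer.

base 3: 12 = 3^2 + 3; at 4: 4^2 + 4 = 20; next = 19
base 4: 19 = 4^2 + 3; at 5: 5^2 + 3 = 28; next = 27
base 5: 27 = 5^2 + 2; at 6: 6^2 + 2 = 38; next = 37

10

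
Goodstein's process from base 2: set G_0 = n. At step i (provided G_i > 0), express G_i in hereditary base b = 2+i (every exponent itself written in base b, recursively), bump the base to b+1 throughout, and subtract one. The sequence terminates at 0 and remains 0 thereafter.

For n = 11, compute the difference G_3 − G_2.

14600

G_0=11  [base 2] 2^(2 + 1) + 2 + 1  →[2↦3]→  3^(3 + 1) + 3 + 1 = 85  −1 ⇒ G_1=84
G_1=84  [base 3] 3^(3 + 1) + 3  →[3↦4]→  4^(4 + 1) + 4 = 1028  −1 ⇒ G_2=1027
G_2=1027  [base 4] 4^(4 + 1) + 3  →[4↦5]→  5^(5 + 1) + 3 = 15628  −1 ⇒ G_3=15627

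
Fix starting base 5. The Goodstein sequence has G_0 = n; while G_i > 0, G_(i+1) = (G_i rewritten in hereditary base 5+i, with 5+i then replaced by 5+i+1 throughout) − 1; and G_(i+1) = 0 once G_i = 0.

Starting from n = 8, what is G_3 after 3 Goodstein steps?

(0) 8|_5 = 5 + 3 ↦ 6 + 3|_6 = 9 ⇒ 8
(1) 8|_6 = 6 + 2 ↦ 7 + 2|_7 = 9 ⇒ 8
(2) 8|_7 = 7 + 1 ↦ 8 + 1|_8 = 9 ⇒ 8
(3) 8|_8 = 8 ↦ 9|_9 = 9 ⇒ 8

8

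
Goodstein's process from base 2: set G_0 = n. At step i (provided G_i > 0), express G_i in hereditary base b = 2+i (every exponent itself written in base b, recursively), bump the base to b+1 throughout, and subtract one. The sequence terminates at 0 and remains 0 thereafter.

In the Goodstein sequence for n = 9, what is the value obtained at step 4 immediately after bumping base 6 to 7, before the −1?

9 —HB2→ 2^(2 + 1) + 1 —bump→ 3^(3 + 1) + 1 = 82 —(−1)→ 81
81 —HB3→ 3^(3 + 1) —bump→ 4^(4 + 1) = 1024 —(−1)→ 1023
1023 —HB4→ 3·4^4 + 3·4^3 + 3·4^2 + 3·4 + 3 —bump→ 3·5^5 + 3·5^3 + 3·5^2 + 3·5 + 3 = 9843 —(−1)→ 9842
9842 —HB5→ 3·5^5 + 3·5^3 + 3·5^2 + 3·5 + 2 —bump→ 3·6^6 + 3·6^3 + 3·6^2 + 3·6 + 2 = 140744 —(−1)→ 140743

2471827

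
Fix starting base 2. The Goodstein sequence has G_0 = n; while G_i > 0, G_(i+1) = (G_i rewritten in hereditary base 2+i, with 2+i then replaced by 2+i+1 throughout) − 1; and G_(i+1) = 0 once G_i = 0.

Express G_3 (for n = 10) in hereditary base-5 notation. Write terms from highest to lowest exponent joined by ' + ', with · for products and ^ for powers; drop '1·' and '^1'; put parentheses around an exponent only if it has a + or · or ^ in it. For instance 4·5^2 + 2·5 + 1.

5^(5 + 1)

base 2: 10 = 2^(2 + 1) + 2; at 3: 3^(3 + 1) + 3 = 84; next = 83
base 3: 83 = 3^(3 + 1) + 2; at 4: 4^(4 + 1) + 2 = 1026; next = 1025
base 4: 1025 = 4^(4 + 1) + 1; at 5: 5^(5 + 1) + 1 = 15626; next = 15625
base 5: 15625 = 5^(5 + 1); at 6: 6^(6 + 1) = 279936; next = 279935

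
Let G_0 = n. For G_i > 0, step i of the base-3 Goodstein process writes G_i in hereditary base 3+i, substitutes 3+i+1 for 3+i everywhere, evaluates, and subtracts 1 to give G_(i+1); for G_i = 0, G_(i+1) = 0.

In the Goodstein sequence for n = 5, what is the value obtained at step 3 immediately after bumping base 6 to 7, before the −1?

[0] 5 ≡ 3 + 2 (base 3). Lift 4: 6. −1: 5.
[1] 5 ≡ 4 + 1 (base 4). Lift 5: 6. −1: 5.
[2] 5 ≡ 5 (base 5). Lift 6: 6. −1: 5.
[3] 5 ≡ 5 (base 6). Lift 7: 5. −1: 4.

5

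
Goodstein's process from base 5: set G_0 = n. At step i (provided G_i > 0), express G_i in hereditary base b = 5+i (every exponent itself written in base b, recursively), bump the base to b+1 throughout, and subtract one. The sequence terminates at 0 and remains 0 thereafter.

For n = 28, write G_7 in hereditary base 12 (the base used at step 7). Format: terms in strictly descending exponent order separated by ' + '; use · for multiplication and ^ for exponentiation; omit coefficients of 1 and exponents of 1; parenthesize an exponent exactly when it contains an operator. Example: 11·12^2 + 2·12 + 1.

8·12 + 5

(0) 28|_5 = 5^2 + 3 ↦ 6^2 + 3|_6 = 39 ⇒ 38
(1) 38|_6 = 6^2 + 2 ↦ 7^2 + 2|_7 = 51 ⇒ 50
(2) 50|_7 = 7^2 + 1 ↦ 8^2 + 1|_8 = 65 ⇒ 64
(3) 64|_8 = 8^2 ↦ 9^2|_9 = 81 ⇒ 80
(4) 80|_9 = 8·9 + 8 ↦ 8·10 + 8|_10 = 88 ⇒ 87
(5) 87|_10 = 8·10 + 7 ↦ 8·11 + 7|_11 = 95 ⇒ 94
(6) 94|_11 = 8·11 + 6 ↦ 8·12 + 6|_12 = 102 ⇒ 101
(7) 101|_12 = 8·12 + 5 ↦ 8·13 + 5|_13 = 109 ⇒ 108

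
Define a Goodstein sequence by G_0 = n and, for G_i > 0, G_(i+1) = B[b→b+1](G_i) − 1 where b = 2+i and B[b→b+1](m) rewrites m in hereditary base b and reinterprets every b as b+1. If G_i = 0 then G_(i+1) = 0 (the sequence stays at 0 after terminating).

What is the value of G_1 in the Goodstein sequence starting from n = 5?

27

5 —HB2→ 2^2 + 1 —bump→ 3^3 + 1 = 28 —(−1)→ 27
27 —HB3→ 3^3 —bump→ 4^4 = 256 —(−1)→ 255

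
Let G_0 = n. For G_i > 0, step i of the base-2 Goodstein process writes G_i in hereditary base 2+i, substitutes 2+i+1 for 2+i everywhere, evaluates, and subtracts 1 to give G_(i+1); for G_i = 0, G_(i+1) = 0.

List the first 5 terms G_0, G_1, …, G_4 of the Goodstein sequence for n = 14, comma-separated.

(0) 14|_2 = 2^(2 + 1) + 2^2 + 2 ↦ 3^(3 + 1) + 3^3 + 3|_3 = 111 ⇒ 110
(1) 110|_3 = 3^(3 + 1) + 3^3 + 2 ↦ 4^(4 + 1) + 4^4 + 2|_4 = 1282 ⇒ 1281
(2) 1281|_4 = 4^(4 + 1) + 4^4 + 1 ↦ 5^(5 + 1) + 5^5 + 1|_5 = 18751 ⇒ 18750
(3) 18750|_5 = 5^(5 + 1) + 5^5 ↦ 6^(6 + 1) + 6^6|_6 = 326592 ⇒ 326591

14, 110, 1281, 18750, 326591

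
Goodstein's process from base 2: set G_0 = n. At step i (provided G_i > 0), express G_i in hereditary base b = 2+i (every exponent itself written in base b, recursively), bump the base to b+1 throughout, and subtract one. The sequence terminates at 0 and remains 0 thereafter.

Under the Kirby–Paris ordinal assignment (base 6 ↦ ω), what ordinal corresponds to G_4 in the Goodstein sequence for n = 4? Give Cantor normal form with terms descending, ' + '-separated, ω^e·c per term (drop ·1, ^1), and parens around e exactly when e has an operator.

ω^2·2 + ω + 5

G_0 = 4. HB_2(4) = 2^2. Bump = 27. G_1 = 26.
G_1 = 26. HB_3(26) = 2·3^2 + 2·3 + 2. Bump = 42. G_2 = 41.
G_2 = 41. HB_4(41) = 2·4^2 + 2·4 + 1. Bump = 61. G_3 = 60.
G_3 = 60. HB_5(60) = 2·5^2 + 2·5. Bump = 84. G_4 = 83.
G_4 = 83. HB_6(83) = 2·6^2 + 6 + 5. Bump = 110. G_5 = 109.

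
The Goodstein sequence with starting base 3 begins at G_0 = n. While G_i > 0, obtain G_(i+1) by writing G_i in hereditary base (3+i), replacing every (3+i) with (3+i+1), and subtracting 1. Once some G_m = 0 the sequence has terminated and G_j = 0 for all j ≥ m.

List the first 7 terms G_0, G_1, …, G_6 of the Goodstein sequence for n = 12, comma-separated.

G_0 = 12. HB_3(12) = 3^2 + 3. Bump = 20. G_1 = 19.
G_1 = 19. HB_4(19) = 4^2 + 3. Bump = 28. G_2 = 27.
G_2 = 27. HB_5(27) = 5^2 + 2. Bump = 38. G_3 = 37.
G_3 = 37. HB_6(37) = 6^2 + 1. Bump = 50. G_4 = 49.
G_4 = 49. HB_7(49) = 7^2. Bump = 64. G_5 = 63.
G_5 = 63. HB_8(63) = 7·8 + 7. Bump = 70. G_6 = 69.

12, 19, 27, 37, 49, 63, 69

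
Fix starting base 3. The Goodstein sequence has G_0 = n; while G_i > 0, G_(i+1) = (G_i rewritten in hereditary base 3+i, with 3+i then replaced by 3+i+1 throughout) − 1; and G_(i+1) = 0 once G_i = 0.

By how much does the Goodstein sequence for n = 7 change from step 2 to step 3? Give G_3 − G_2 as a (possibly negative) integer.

G_0 = 7. HB_3(7) = 2·3 + 1. Bump = 9. G_1 = 8.
G_1 = 8. HB_4(8) = 2·4. Bump = 10. G_2 = 9.
G_2 = 9. HB_5(9) = 5 + 4. Bump = 10. G_3 = 9.

0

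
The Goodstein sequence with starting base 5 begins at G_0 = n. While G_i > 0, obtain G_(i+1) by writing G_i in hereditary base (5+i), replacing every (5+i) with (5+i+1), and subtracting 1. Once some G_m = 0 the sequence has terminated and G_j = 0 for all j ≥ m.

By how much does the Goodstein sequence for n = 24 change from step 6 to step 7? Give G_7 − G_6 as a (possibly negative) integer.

2

24 —HB5→ 4·5 + 4 —bump→ 4·6 + 4 = 28 —(−1)→ 27
27 —HB6→ 4·6 + 3 —bump→ 4·7 + 3 = 31 —(−1)→ 30
30 —HB7→ 4·7 + 2 —bump→ 4·8 + 2 = 34 —(−1)→ 33
33 —HB8→ 4·8 + 1 —bump→ 4·9 + 1 = 37 —(−1)→ 36
36 —HB9→ 4·9 —bump→ 4·10 = 40 —(−1)→ 39
39 —HB10→ 3·10 + 9 —bump→ 3·11 + 9 = 42 —(−1)→ 41
41 —HB11→ 3·11 + 8 —bump→ 3·12 + 8 = 44 —(−1)→ 43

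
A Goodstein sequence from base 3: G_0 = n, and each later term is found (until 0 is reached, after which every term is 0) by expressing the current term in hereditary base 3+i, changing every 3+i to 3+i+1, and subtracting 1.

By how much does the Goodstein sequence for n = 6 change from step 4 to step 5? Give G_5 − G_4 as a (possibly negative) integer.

0

G_0 = 6. HB_3(6) = 2·3. Bump = 8. G_1 = 7.
G_1 = 7. HB_4(7) = 4 + 3. Bump = 8. G_2 = 7.
G_2 = 7. HB_5(7) = 5 + 2. Bump = 8. G_3 = 7.
G_3 = 7. HB_6(7) = 6 + 1. Bump = 8. G_4 = 7.
G_4 = 7. HB_7(7) = 7. Bump = 8. G_5 = 7.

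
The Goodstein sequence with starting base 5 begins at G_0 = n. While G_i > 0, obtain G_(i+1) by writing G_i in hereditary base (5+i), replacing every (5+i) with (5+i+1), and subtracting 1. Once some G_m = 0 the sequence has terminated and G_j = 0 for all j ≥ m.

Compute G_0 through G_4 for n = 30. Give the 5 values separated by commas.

G_0 = 30. HB_5(30) = 5^2 + 5. Bump = 42. G_1 = 41.
G_1 = 41. HB_6(41) = 6^2 + 5. Bump = 54. G_2 = 53.
G_2 = 53. HB_7(53) = 7^2 + 4. Bump = 68. G_3 = 67.
G_3 = 67. HB_8(67) = 8^2 + 3. Bump = 84. G_4 = 83.

30, 41, 53, 67, 83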